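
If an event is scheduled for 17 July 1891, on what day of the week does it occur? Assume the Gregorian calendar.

Friday

Doomsday rule: the anchor day for the 1800s is Friday. For year 91: 91÷12 = 7 r 7, and 7÷4 = 1, so 7+7+1 = 15.
Friday + 15 ≡ Saturday — that's 1891's doomsday.
In July the doomsday date is Jul 11.
Jul 17 is 6 days after Jul 11; 6 mod 7 = 6, so Saturday + 6 = Friday.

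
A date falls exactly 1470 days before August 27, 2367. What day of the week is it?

Sunday

Aug 27, 2367 is a Sunday.
1470 mod 7 = 0, so 1470 days before a Sunday is Sunday − 0 = Sunday.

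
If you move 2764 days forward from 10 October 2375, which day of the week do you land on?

First find the weekday of Oct 10, 2375. Doomsday rule: the anchor day for the 2300s is Wednesday. For year 75: 75÷12 = 6 r 3, and 3÷4 = 0, so 6+3+0 = 9.
Wednesday + 9 ≡ Friday — that's 2375's doomsday.
In October the doomsday date is Oct 10.
Oct 10 is the doomsday itself: Friday.
2764 mod 7 = 6, so 2764 days after a Friday is Friday + 6 = Thursday.

Thursday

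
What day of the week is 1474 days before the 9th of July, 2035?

Jul 9, 2035 is a Monday.
1474 mod 7 = 4, so 1474 days before a Monday is Monday − 4 = Thursday.

Thursday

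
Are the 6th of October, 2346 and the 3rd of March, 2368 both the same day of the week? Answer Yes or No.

From Oct 6, 2346 to Mar 3, 2368 is 7819 days.
7819 mod 7 = 0, so they are the same weekday.
(Oct 6, 2346 is a Sunday; Mar 3, 2368 is a Sunday.)

Yes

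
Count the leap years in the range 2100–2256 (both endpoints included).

Multiples of 4 in [2100,2256]: 40.
Of those, multiples of 100: 2 (not leap unless ÷400).
Multiples of 400: 0.
Leap years = 40 − 2 + 0 = 38.

38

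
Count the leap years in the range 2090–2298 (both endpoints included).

50

Multiples of 4 in [2090,2298]: 52.
Of those, multiples of 100: 2 (not leap unless ÷400).
Multiples of 400: 0.
Leap years = 52 − 2 + 0 = 50.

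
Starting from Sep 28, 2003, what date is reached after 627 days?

June 16, 2005

+366 (one year; includes Feb 29, 2004) → Sep 28, 2004 (261 left).
Sep has 30 days: +3 → Oct 1, 2004 (258 left).
Oct has 31 days: +31 → Nov 1, 2004 (227 left).
Nov has 30 days: +30 → Dec 1, 2004 (197 left).
Dec has 31 days: +31 → Jan 1, 2005 (166 left).
Jan has 31 days: +31 → Feb 1, 2005 (135 left).
Feb has 28 days: +28 → Mar 1, 2005 (107 left).
Mar has 31 days: +31 → Apr 1, 2005 (76 left).
Apr has 30 days: +30 → May 1, 2005 (46 left).
May has 31 days: +31 → Jun 1, 2005 (15 left).
+15 → Jun 16, 2005.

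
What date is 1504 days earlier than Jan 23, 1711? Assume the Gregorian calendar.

−365 (one year) → Jan 23, 1710 (1139 left).
−365 (one year) → Jan 23, 1709 (774 left).
−366 (one year; includes Feb 29, 1708) → Jan 23, 1708 (408 left).
−365 (one year) → Jan 23, 1707 (43 left).
−23 → Dec 31, 1706 (end of Dec, 31 days; 20 left).
−20 → Dec 11, 1706.

December 11, 1706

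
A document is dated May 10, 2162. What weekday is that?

Monday

Doomsday rule: the anchor day for the 2100s is Sunday. For year 62: 62÷12 = 5 r 2, and 2÷4 = 0, so 5+2+0 = 7.
Sunday + 7 ≡ Sunday — that's 2162's doomsday.
In May the doomsday date is May 9.
May 10 is 1 day after May 9; 1 mod 7 = 1, so Sunday + 1 = Monday.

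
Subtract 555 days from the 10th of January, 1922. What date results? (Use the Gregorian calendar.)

−365 (one year) → Jan 10, 1921 (190 left).
−10 → Dec 31, 1920 (end of Dec, 31 days; 180 left).
−31 → Nov 30, 1920 (end of Nov, 30 days; 149 left).
−30 → Oct 31, 1920 (end of Oct, 31 days; 119 left).
−31 → Sep 30, 1920 (end of Sep, 30 days; 88 left).
−30 → Aug 31, 1920 (end of Aug, 31 days; 58 left).
−31 → Jul 31, 1920 (end of Jul, 31 days; 27 left).
−27 → Jul 4, 1920.

July 4, 1920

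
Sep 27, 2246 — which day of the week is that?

Sunday

Doomsday rule: the anchor day for the 2200s is Friday. For year 46: 46÷12 = 3 r 10, and 10÷4 = 2, so 3+10+2 = 15.
Friday + 15 ≡ Saturday — that's 2246's doomsday.
In September the doomsday date is Sep 5.
Sep 27 is 22 days after Sep 5; 22 mod 7 = 1, so Saturday + 1 = Sunday.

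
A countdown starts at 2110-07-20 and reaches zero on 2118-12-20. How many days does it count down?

3075

Jul 20, 2110 → Jul 20, 2111: 365 days.
Jul 20, 2111 → Jul 20, 2112: 366 days (Feb 29, 2112 is in that span).
Jul 20, 2112 → Jul 20, 2113: 365 days.
Jul 20, 2113 → Jul 20, 2114: 365 days.
Jul 20, 2114 → Jul 20, 2115: 365 days.
Jul 20, 2115 → Jul 20, 2116: 366 days (Feb 29, 2116 is in that span).
Jul 20, 2116 → Jul 20, 2117: 365 days.
Jul 20, 2117 → Jul 20, 2118: 365 days.
Jul 20, 2118 → Aug 20, 2118: 31 days (July has 31).
Aug 20, 2118 → Sep 20, 2118: 31 days (August has 31).
Sep 20, 2118 → Oct 20, 2118: 30 days (September has 30).
Oct 20, 2118 → Nov 20, 2118: 31 days (October has 31).
Nov 20, 2118 → Dec 20, 2118: 30 days.
Total: 3075 days.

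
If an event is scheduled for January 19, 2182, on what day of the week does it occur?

Doomsday rule: the anchor day for the 2100s is Sunday. For year 82: 82÷12 = 6 r 10, and 10÷4 = 2, so 6+10+2 = 18.
Sunday + 18 ≡ Thursday — that's 2182's doomsday.
In January the doomsday date is Jan 3 (2182 is not a leap year).
Jan 19 is 16 days after Jan 3; 16 mod 7 = 2, so Thursday + 2 = Saturday.

Saturday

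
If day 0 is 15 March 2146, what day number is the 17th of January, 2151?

1769

Mar 15, 2146 → Mar 15, 2147: 365 days.
Mar 15, 2147 → Mar 15, 2148: 366 days (Feb 29, 2148 is in that span).
Mar 15, 2148 → Mar 15, 2149: 365 days.
Mar 15, 2149 → Mar 15, 2150: 365 days.
Mar 15, 2150 → Apr 15, 2150: 31 days (March has 31).
Apr 15, 2150 → May 15, 2150: 30 days (April has 30).
May 15, 2150 → Jun 15, 2150: 31 days (May has 31).
Jun 15, 2150 → Jul 15, 2150: 30 days (June has 30).
Jul 15, 2150 → Aug 15, 2150: 31 days (July has 31).
Aug 15, 2150 → Sep 15, 2150: 31 days (August has 31).
Sep 15, 2150 → Oct 15, 2150: 30 days (September has 30).
Oct 15, 2150 → Nov 15, 2150: 31 days (October has 31).
Nov 15, 2150 → Dec 15, 2150: 30 days (November has 30).
Dec 15, 2150 → Jan 15, 2151: 31 days (December has 31).
Jan 15, 2151 → Jan 17, 2151: 2 days.
Total: 1769 days.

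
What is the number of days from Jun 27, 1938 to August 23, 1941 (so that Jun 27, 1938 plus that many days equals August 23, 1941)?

Jun 27, 1938 → Jun 27, 1939: 365 days.
Jun 27, 1939 → Jun 27, 1940: 366 days (Feb 29, 1940 is in that span).
Jun 27, 1940 → Jun 27, 1941: 365 days.
Jun 27, 1941 → Jul 27, 1941: 30 days (June has 30).
Jul 27, 1941 → Aug 23, 1941: 27 days.
Total: 1153 days.

1153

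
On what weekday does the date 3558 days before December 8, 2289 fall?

Friday

Dec 8, 2289 is a Sunday.
3558 mod 7 = 2, so 3558 days before a Sunday is Sunday − 2 = Friday.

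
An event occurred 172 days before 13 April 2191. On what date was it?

October 23, 2190

−13 → Mar 31, 2191 (end of Mar, 31 days; 159 left).
−31 → Feb 28, 2191 (end of Feb, 28 days; 128 left).
−28 → Jan 31, 2191 (end of Jan, 31 days; 100 left).
−31 → Dec 31, 2190 (end of Dec, 31 days; 69 left).
−31 → Nov 30, 2190 (end of Nov, 30 days; 38 left).
−30 → Oct 31, 2190 (end of Oct, 31 days; 8 left).
−8 → Oct 23, 2190.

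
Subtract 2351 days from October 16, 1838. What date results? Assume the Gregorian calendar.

−365 (one year) → Oct 16, 1837 (1986 left).
−365 (one year) → Oct 16, 1836 (1621 left).
−366 (one year; includes Feb 29, 1836) → Oct 16, 1835 (1255 left).
−365 (one year) → Oct 16, 1834 (890 left).
−365 (one year) → Oct 16, 1833 (525 left).
−365 (one year) → Oct 16, 1832 (160 left).
−16 → Sep 30, 1832 (end of Sep, 30 days; 144 left).
−30 → Aug 31, 1832 (end of Aug, 31 days; 114 left).
−31 → Jul 31, 1832 (end of Jul, 31 days; 83 left).
−31 → Jun 30, 1832 (end of Jun, 30 days; 52 left).
−30 → May 31, 1832 (end of May, 31 days; 22 left).
−22 → May 9, 1832.

May 9, 1832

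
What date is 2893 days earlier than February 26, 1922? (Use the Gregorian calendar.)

March 27, 1914

−365 (one year) → Feb 26, 1921 (2528 left).
−366 (one year; includes Feb 29, 1920) → Feb 26, 1920 (2162 left).
−365 (one year) → Feb 26, 1919 (1797 left).
−365 (one year) → Feb 26, 1918 (1432 left).
−365 (one year) → Feb 26, 1917 (1067 left).
−366 (one year; includes Feb 29, 1916) → Feb 26, 1916 (701 left).
−365 (one year) → Feb 26, 1915 (336 left).
−26 → Jan 31, 1915 (end of Jan, 31 days; 310 left).
−31 → Dec 31, 1914 (end of Dec, 31 days; 279 left).
−31 → Nov 30, 1914 (end of Nov, 30 days; 248 left).
−30 → Oct 31, 1914 (end of Oct, 31 days; 218 left).
−31 → Sep 30, 1914 (end of Sep, 30 days; 187 left).
−30 → Aug 31, 1914 (end of Aug, 31 days; 157 left).
−31 → Jul 31, 1914 (end of Jul, 31 days; 126 left).
−31 → Jun 30, 1914 (end of Jun, 30 days; 95 left).
−30 → May 31, 1914 (end of May, 31 days; 65 left).
−31 → Apr 30, 1914 (end of Apr, 30 days; 34 left).
−30 → Mar 31, 1914 (end of Mar, 31 days; 4 left).
−4 → Mar 27, 1914.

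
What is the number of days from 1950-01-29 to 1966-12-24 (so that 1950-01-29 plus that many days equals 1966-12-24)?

6173

Jan 29, 1950 → Jan 29, 1951: 365 days.
Jan 29, 1951 → Jan 29, 1952: 365 days.
Jan 29, 1952 → Jan 29, 1953: 366 days (Feb 29, 1952 is in that span).
Jan 29, 1953 → Jan 29, 1954: 365 days.
Jan 29, 1954 → Jan 29, 1955: 365 days.
Jan 29, 1955 → Jan 29, 1956: 365 days.
Jan 29, 1956 → Jan 29, 1957: 366 days (Feb 29, 1956 is in that span).
Jan 29, 1957 → Jan 29, 1958: 365 days.
Jan 29, 1958 → Jan 29, 1959: 365 days.
Jan 29, 1959 → Jan 29, 1960: 365 days.
Jan 29, 1960 → Jan 29, 1961: 366 days (Feb 29, 1960 is in that span).
Jan 29, 1961 → Jan 29, 1962: 365 days.
Jan 29, 1962 → Jan 29, 1963: 365 days.
Jan 29, 1963 → Jan 29, 1964: 365 days.
Jan 29, 1964 → Jan 29, 1965: 366 days (Feb 29, 1964 is in that span).
Jan 29, 1965 → Jan 29, 1966: 365 days.
Jan 29, 1966 → Feb 28, 1966: 30 days (January has 31).
Feb 28, 1966 → Mar 28, 1966: 28 days (February has 28).
Mar 28, 1966 → Apr 28, 1966: 31 days (March has 31).
Apr 28, 1966 → May 28, 1966: 30 days (April has 30).
May 28, 1966 → Jun 28, 1966: 31 days (May has 31).
Jun 28, 1966 → Jul 28, 1966: 30 days (June has 30).
Jul 28, 1966 → Aug 28, 1966: 31 days (July has 31).
Aug 28, 1966 → Sep 28, 1966: 31 days (August has 31).
Sep 28, 1966 → Oct 28, 1966: 30 days (September has 30).
Oct 28, 1966 → Nov 28, 1966: 31 days (October has 31).
Nov 28, 1966 → Dec 24, 1966: 26 days.
Total: 6173 days.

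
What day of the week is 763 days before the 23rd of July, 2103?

First find the weekday of Jul 23, 2103. Doomsday rule: the anchor day for the 2100s is Sunday. For year 03: 3÷12 = 0 r 3, and 3÷4 = 0, so 0+3+0 = 3.
Sunday + 3 ≡ Wednesday — that's 2103's doomsday.
In July the doomsday date is Jul 11.
Jul 23 is 12 days after Jul 11; 12 mod 7 = 5, so Wednesday + 5 = Monday.
763 mod 7 = 0, so 763 days before a Monday is Monday − 0 = Monday.

Monday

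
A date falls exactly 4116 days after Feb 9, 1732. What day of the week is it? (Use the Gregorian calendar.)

First find the weekday of Feb 9, 1732. Doomsday rule: the anchor day for the 1700s is Sunday. For year 32: 32÷12 = 2 r 8, and 8÷4 = 2, so 2+8+2 = 12.
Sunday + 12 ≡ Friday — that's 1732's doomsday.
In February the doomsday date is Feb 29 (1732 is a leap year (divisible by 4)).
Feb 9 is 20 days before Feb 29; 20 mod 7 = 6, so Friday − 6 = Saturday.
4116 mod 7 = 0, so 4116 days after a Saturday is Saturday + 0 = Saturday.

Saturday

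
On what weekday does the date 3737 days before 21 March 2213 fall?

Mar 21, 2213 is a Sunday.
3737 mod 7 = 6, so 3737 days before a Sunday is Sunday − 6 = Monday.

Monday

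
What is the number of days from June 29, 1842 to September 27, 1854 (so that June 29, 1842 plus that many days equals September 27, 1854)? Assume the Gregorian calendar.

4473

Jun 29, 1842 → Jun 29, 1843: 365 days.
Jun 29, 1843 → Jun 29, 1844: 366 days (Feb 29, 1844 is in that span).
Jun 29, 1844 → Jun 29, 1845: 365 days.
Jun 29, 1845 → Jun 29, 1846: 365 days.
Jun 29, 1846 → Jun 29, 1847: 365 days.
Jun 29, 1847 → Jun 29, 1848: 366 days (Feb 29, 1848 is in that span).
Jun 29, 1848 → Jun 29, 1849: 365 days.
Jun 29, 1849 → Jun 29, 1850: 365 days.
Jun 29, 1850 → Jun 29, 1851: 365 days.
Jun 29, 1851 → Jun 29, 1852: 366 days (Feb 29, 1852 is in that span).
Jun 29, 1852 → Jun 29, 1853: 365 days.
Jun 29, 1853 → Jun 29, 1854: 365 days.
Jun 29, 1854 → Jul 29, 1854: 30 days (June has 30).
Jul 29, 1854 → Aug 29, 1854: 31 days (July has 31).
Aug 29, 1854 → Sep 27, 1854: 29 days.
Total: 4473 days.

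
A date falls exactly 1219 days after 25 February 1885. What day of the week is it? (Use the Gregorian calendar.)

Thursday

Feb 25, 1885 is a Wednesday.
1219 mod 7 = 1, so 1219 days after a Wednesday is Wednesday + 1 = Thursday.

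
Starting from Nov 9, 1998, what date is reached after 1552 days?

February 8, 2003

+365 (one year) → Nov 9, 1999 (1187 left).
+366 (one year; includes Feb 29, 2000) → Nov 9, 2000 (821 left).
+365 (one year) → Nov 9, 2001 (456 left).
+365 (one year) → Nov 9, 2002 (91 left).
Nov has 30 days: +22 → Dec 1, 2002 (69 left).
Dec has 31 days: +31 → Jan 1, 2003 (38 left).
Jan has 31 days: +31 → Feb 1, 2003 (7 left).
+7 → Feb 8, 2003.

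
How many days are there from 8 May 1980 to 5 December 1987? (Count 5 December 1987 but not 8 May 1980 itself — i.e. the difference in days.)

May 8, 1980 → May 8, 1981: 365 days.
May 8, 1981 → May 8, 1982: 365 days.
May 8, 1982 → May 8, 1983: 365 days.
May 8, 1983 → May 8, 1984: 366 days (Feb 29, 1984 is in that span).
May 8, 1984 → May 8, 1985: 365 days.
May 8, 1985 → May 8, 1986: 365 days.
May 8, 1986 → May 8, 1987: 365 days.
May 8, 1987 → Jun 8, 1987: 31 days (May has 31).
Jun 8, 1987 → Jul 8, 1987: 30 days (June has 30).
Jul 8, 1987 → Aug 8, 1987: 31 days (July has 31).
Aug 8, 1987 → Sep 8, 1987: 31 days (August has 31).
Sep 8, 1987 → Oct 8, 1987: 30 days (September has 30).
Oct 8, 1987 → Nov 8, 1987: 31 days (October has 31).
Nov 8, 1987 → Dec 5, 1987: 27 days.
Total: 2767 days.

2767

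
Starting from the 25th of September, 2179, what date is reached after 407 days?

November 5, 2180

+366 (one year; includes Feb 29, 2180) → Sep 25, 2180 (41 left).
Sep has 30 days: +6 → Oct 1, 2180 (35 left).
Oct has 31 days: +31 → Nov 1, 2180 (4 left).
+4 → Nov 5, 2180.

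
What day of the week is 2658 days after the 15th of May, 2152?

First find the weekday of May 15, 2152. Doomsday rule: the anchor day for the 2100s is Sunday. For year 52: 52÷12 = 4 r 4, and 4÷4 = 1, so 4+4+1 = 9.
Sunday + 9 ≡ Tuesday — that's 2152's doomsday.
In May the doomsday date is May 9.
May 15 is 6 days after May 9; 6 mod 7 = 6, so Tuesday + 6 = Monday.
2658 mod 7 = 5, so 2658 days after a Monday is Monday + 5 = Saturday.

Saturday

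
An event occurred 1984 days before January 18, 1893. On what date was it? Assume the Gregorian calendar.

August 14, 1887

−366 (one year; includes Feb 29, 1892) → Jan 18, 1892 (1618 left).
−365 (one year) → Jan 18, 1891 (1253 left).
−365 (one year) → Jan 18, 1890 (888 left).
−365 (one year) → Jan 18, 1889 (523 left).
−366 (one year; includes Feb 29, 1888) → Jan 18, 1888 (157 left).
−18 → Dec 31, 1887 (end of Dec, 31 days; 139 left).
−31 → Nov 30, 1887 (end of Nov, 30 days; 108 left).
−30 → Oct 31, 1887 (end of Oct, 31 days; 78 left).
−31 → Sep 30, 1887 (end of Sep, 30 days; 47 left).
−30 → Aug 31, 1887 (end of Aug, 31 days; 17 left).
−17 → Aug 14, 1887.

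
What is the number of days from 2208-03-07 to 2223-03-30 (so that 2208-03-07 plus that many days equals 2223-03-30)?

Mar 7, 2208 → Mar 7, 2209: 365 days.
Mar 7, 2209 → Mar 7, 2210: 365 days.
Mar 7, 2210 → Mar 7, 2211: 365 days.
Mar 7, 2211 → Mar 7, 2212: 366 days (Feb 29, 2212 is in that span).
Mar 7, 2212 → Mar 7, 2213: 365 days.
Mar 7, 2213 → Mar 7, 2214: 365 days.
Mar 7, 2214 → Mar 7, 2215: 365 days.
Mar 7, 2215 → Mar 7, 2216: 366 days (Feb 29, 2216 is in that span).
Mar 7, 2216 → Mar 7, 2217: 365 days.
Mar 7, 2217 → Mar 7, 2218: 365 days.
Mar 7, 2218 → Mar 7, 2219: 365 days.
Mar 7, 2219 → Mar 7, 2220: 366 days (Feb 29, 2220 is in that span).
Mar 7, 2220 → Mar 7, 2221: 365 days.
Mar 7, 2221 → Mar 7, 2222: 365 days.
Mar 7, 2222 → Apr 7, 2222: 31 days (March has 31).
Apr 7, 2222 → May 7, 2222: 30 days (April has 30).
May 7, 2222 → Jun 7, 2222: 31 days (May has 31).
Jun 7, 2222 → Jul 7, 2222: 30 days (June has 30).
Jul 7, 2222 → Aug 7, 2222: 31 days (July has 31).
Aug 7, 2222 → Sep 7, 2222: 31 days (August has 31).
Sep 7, 2222 → Oct 7, 2222: 30 days (September has 30).
Oct 7, 2222 → Nov 7, 2222: 31 days (October has 31).
Nov 7, 2222 → Dec 7, 2222: 30 days (November has 30).
Dec 7, 2222 → Jan 7, 2223: 31 days (December has 31).
Jan 7, 2223 → Feb 7, 2223: 31 days (January has 31).
Feb 7, 2223 → Mar 7, 2223: 28 days (February has 28).
Mar 7, 2223 → Mar 30, 2223: 23 days.
Total: 5501 days.

5501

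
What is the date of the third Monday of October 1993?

October 1, 1993 is a Friday.
The first Monday is therefore October 4 (3 days later).
The third Monday is 4 + 2×7 = October 18.

October 18, 1993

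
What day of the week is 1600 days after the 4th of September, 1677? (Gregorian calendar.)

Sep 4, 1677 is a Saturday.
1600 mod 7 = 4, so 1600 days after a Saturday is Saturday + 4 = Wednesday.

Wednesday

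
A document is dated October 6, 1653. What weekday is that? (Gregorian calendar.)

Monday

Doomsday rule: the anchor day for the 1600s is Tuesday. For year 53: 53÷12 = 4 r 5, and 5÷4 = 1, so 4+5+1 = 10.
Tuesday + 10 ≡ Friday — that's 1653's doomsday.
In October the doomsday date is Oct 10.
Oct 6 is 4 days before Oct 10; 4 mod 7 = 4, so Friday − 4 = Monday.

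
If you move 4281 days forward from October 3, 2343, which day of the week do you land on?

First find the weekday of Oct 3, 2343. Doomsday rule: the anchor day for the 2300s is Wednesday. For year 43: 43÷12 = 3 r 7, and 7÷4 = 1, so 3+7+1 = 11.
Wednesday + 11 ≡ Sunday — that's 2343's doomsday.
In October the doomsday date is Oct 10.
Oct 3 is 7 days before Oct 10; 7 mod 7 = 0, so Sunday − 0 = Sunday.
4281 mod 7 = 4, so 4281 days after a Sunday is Sunday + 4 = Thursday.

Thursday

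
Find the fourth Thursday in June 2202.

June 1, 2202 is a Tuesday.
The first Thursday is therefore June 3 (2 days later).
The fourth Thursday is 3 + 3×7 = June 24.

June 24, 2202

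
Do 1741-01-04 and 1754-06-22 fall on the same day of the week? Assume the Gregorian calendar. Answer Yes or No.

From Jan 4, 1741 to Jun 22, 1754 is 4917 days.
4917 mod 7 = 3, so they are different weekdays.
(Jan 4, 1741 is a Wednesday; Jun 22, 1754 is a Saturday.)

No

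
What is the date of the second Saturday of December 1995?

December 9, 1995

December 1, 1995 is a Friday.
The first Saturday is therefore December 2 (1 days later).
The second Saturday is 2 + 1×7 = December 9.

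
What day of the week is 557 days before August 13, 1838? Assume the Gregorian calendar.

Thursday

First find the weekday of Aug 13, 1838. Doomsday rule: the anchor day for the 1800s is Friday. For year 38: 38÷12 = 3 r 2, and 2÷4 = 0, so 3+2+0 = 5.
Friday + 5 ≡ Wednesday — that's 1838's doomsday.
In August the doomsday date is Aug 8.
Aug 13 is 5 days after Aug 8; 5 mod 7 = 5, so Wednesday + 5 = Monday.
557 mod 7 = 4, so 557 days before a Monday is Monday − 4 = Thursday.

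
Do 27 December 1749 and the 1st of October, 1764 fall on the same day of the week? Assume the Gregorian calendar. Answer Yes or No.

No

From Dec 27, 1749 to Oct 1, 1764 is 5392 days.
5392 mod 7 = 2, so they are different weekdays.
(Dec 27, 1749 is a Saturday; Oct 1, 1764 is a Monday.)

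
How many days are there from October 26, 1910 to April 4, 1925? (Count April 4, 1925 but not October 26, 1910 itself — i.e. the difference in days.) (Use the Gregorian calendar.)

Oct 26, 1910 → Oct 26, 1911: 365 days.
Oct 26, 1911 → Oct 26, 1912: 366 days (Feb 29, 1912 is in that span).
Oct 26, 1912 → Oct 26, 1913: 365 days.
Oct 26, 1913 → Oct 26, 1914: 365 days.
Oct 26, 1914 → Oct 26, 1915: 365 days.
Oct 26, 1915 → Oct 26, 1916: 366 days (Feb 29, 1916 is in that span).
Oct 26, 1916 → Oct 26, 1917: 365 days.
Oct 26, 1917 → Oct 26, 1918: 365 days.
Oct 26, 1918 → Oct 26, 1919: 365 days.
Oct 26, 1919 → Oct 26, 1920: 366 days (Feb 29, 1920 is in that span).
Oct 26, 1920 → Oct 26, 1921: 365 days.
Oct 26, 1921 → Oct 26, 1922: 365 days.
Oct 26, 1922 → Oct 26, 1923: 365 days.
Oct 26, 1923 → Oct 26, 1924: 366 days (Feb 29, 1924 is in that span).
Oct 26, 1924 → Nov 26, 1924: 31 days (October has 31).
Nov 26, 1924 → Dec 26, 1924: 30 days (November has 30).
Dec 26, 1924 → Jan 26, 1925: 31 days (December has 31).
Jan 26, 1925 → Feb 26, 1925: 31 days (January has 31).
Feb 26, 1925 → Mar 26, 1925: 28 days (February has 28).
Mar 26, 1925 → Apr 4, 1925: 9 days.
Total: 5274 days.

5274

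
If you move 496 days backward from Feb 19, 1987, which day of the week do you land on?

Friday

First find the weekday of Feb 19, 1987. Doomsday rule: the anchor day for the 1900s is Wednesday. For year 87: 87÷12 = 7 r 3, and 3÷4 = 0, so 7+3+0 = 10.
Wednesday + 10 ≡ Saturday — that's 1987's doomsday.
In February the doomsday date is Feb 28 (1987 is not a leap year).
Feb 19 is 9 days before Feb 28; 9 mod 7 = 2, so Saturday − 2 = Thursday.
496 mod 7 = 6, so 496 days before a Thursday is Thursday − 6 = Friday.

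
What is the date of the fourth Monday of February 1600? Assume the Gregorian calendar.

February 1, 1600 is a Tuesday.
The first Monday is therefore February 7 (6 days later).
The fourth Monday is 7 + 3×7 = February 28.

February 28, 1600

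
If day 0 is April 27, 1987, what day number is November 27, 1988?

580

Apr 27, 1987 → Apr 27, 1988: 366 days (Feb 29, 1988 is in that span).
Apr 27, 1988 → May 27, 1988: 30 days (April has 30).
May 27, 1988 → Jun 27, 1988: 31 days (May has 31).
Jun 27, 1988 → Jul 27, 1988: 30 days (June has 30).
Jul 27, 1988 → Aug 27, 1988: 31 days (July has 31).
Aug 27, 1988 → Sep 27, 1988: 31 days (August has 31).
Sep 27, 1988 → Oct 27, 1988: 30 days (September has 30).
Oct 27, 1988 → Nov 27, 1988: 31 days.
Total: 580 days.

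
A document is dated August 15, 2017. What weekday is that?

Doomsday rule: the anchor day for the 2000s is Tuesday. For year 17: 17÷12 = 1 r 5, and 5÷4 = 1, so 1+5+1 = 7.
Tuesday + 7 ≡ Tuesday — that's 2017's doomsday.
In August the doomsday date is Aug 8.
Aug 15 is 7 days after Aug 8; 7 mod 7 = 0, so Tuesday + 0 = Tuesday.

Tuesday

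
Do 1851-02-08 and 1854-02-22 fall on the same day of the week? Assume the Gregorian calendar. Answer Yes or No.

From Feb 8, 1851 to Feb 22, 1854 is 1110 days.
1110 mod 7 = 4, so they are different weekdays.
(Feb 8, 1851 is a Saturday; Feb 22, 1854 is a Wednesday.)

No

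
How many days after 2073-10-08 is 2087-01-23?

4855

Oct 8, 2073 → Oct 8, 2074: 365 days.
Oct 8, 2074 → Oct 8, 2075: 365 days.
Oct 8, 2075 → Oct 8, 2076: 366 days (Feb 29, 2076 is in that span).
Oct 8, 2076 → Oct 8, 2077: 365 days.
Oct 8, 2077 → Oct 8, 2078: 365 days.
Oct 8, 2078 → Oct 8, 2079: 365 days.
Oct 8, 2079 → Oct 8, 2080: 366 days (Feb 29, 2080 is in that span).
Oct 8, 2080 → Oct 8, 2081: 365 days.
Oct 8, 2081 → Oct 8, 2082: 365 days.
Oct 8, 2082 → Oct 8, 2083: 365 days.
Oct 8, 2083 → Oct 8, 2084: 366 days (Feb 29, 2084 is in that span).
Oct 8, 2084 → Oct 8, 2085: 365 days.
Oct 8, 2085 → Oct 8, 2086: 365 days.
Oct 8, 2086 → Nov 8, 2086: 31 days (October has 31).
Nov 8, 2086 → Dec 8, 2086: 30 days (November has 30).
Dec 8, 2086 → Jan 8, 2087: 31 days (December has 31).
Jan 8, 2087 → Jan 23, 2087: 15 days.
Total: 4855 days.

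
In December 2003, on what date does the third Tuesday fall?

December 1, 2003 is a Monday.
The first Tuesday is therefore December 2 (1 days later).
The third Tuesday is 2 + 2×7 = December 16.

December 16, 2003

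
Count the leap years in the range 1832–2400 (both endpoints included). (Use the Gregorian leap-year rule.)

Multiples of 4 in [1832,2400]: 143.
Of those, multiples of 100: 6 (not leap unless ÷400).
Multiples of 400: 2.
Leap years = 143 − 6 + 2 = 139.

139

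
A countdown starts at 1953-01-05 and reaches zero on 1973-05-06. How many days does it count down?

7426

Jan 5, 1953 → Jan 5, 1954: 365 days.
Jan 5, 1954 → Jan 5, 1955: 365 days.
Jan 5, 1955 → Jan 5, 1956: 365 days.
Jan 5, 1956 → Jan 5, 1957: 366 days (Feb 29, 1956 is in that span).
Jan 5, 1957 → Jan 5, 1958: 365 days.
Jan 5, 1958 → Jan 5, 1959: 365 days.
Jan 5, 1959 → Jan 5, 1960: 365 days.
Jan 5, 1960 → Jan 5, 1961: 366 days (Feb 29, 1960 is in that span).
Jan 5, 1961 → Jan 5, 1962: 365 days.
Jan 5, 1962 → Jan 5, 1963: 365 days.
Jan 5, 1963 → Jan 5, 1964: 365 days.
Jan 5, 1964 → Jan 5, 1965: 366 days (Feb 29, 1964 is in that span).
Jan 5, 1965 → Jan 5, 1966: 365 days.
Jan 5, 1966 → Jan 5, 1967: 365 days.
Jan 5, 1967 → Jan 5, 1968: 365 days.
Jan 5, 1968 → Jan 5, 1969: 366 days (Feb 29, 1968 is in that span).
Jan 5, 1969 → Jan 5, 1970: 365 days.
Jan 5, 1970 → Jan 5, 1971: 365 days.
Jan 5, 1971 → Jan 5, 1972: 365 days.
Jan 5, 1972 → Jan 5, 1973: 366 days (Feb 29, 1972 is in that span).
Jan 5, 1973 → Feb 5, 1973: 31 days (January has 31).
Feb 5, 1973 → Mar 5, 1973: 28 days (February has 28).
Mar 5, 1973 → Apr 5, 1973: 31 days (March has 31).
Apr 5, 1973 → May 5, 1973: 30 days (April has 30).
May 5, 1973 → May 6, 1973: 1 days.
Total: 7426 days.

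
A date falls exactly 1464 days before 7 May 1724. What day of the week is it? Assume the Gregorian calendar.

Saturday

First find the weekday of May 7, 1724. Doomsday rule: the anchor day for the 1700s is Sunday. For year 24: 24÷12 = 2 r 0, and 0÷4 = 0, so 2+0+0 = 2.
Sunday + 2 ≡ Tuesday — that's 1724's doomsday.
In May the doomsday date is May 9.
May 7 is 2 days before May 9; 2 mod 7 = 2, so Tuesday − 2 = Sunday.
1464 mod 7 = 1, so 1464 days before a Sunday is Sunday − 1 = Saturday.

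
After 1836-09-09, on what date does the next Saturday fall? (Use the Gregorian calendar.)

September 10, 1836

Sep 9, 1836 is a Friday.
From Friday to the next Saturday is 1 day.
Sep 9, 1836 + 1 = Sep 10, 1836.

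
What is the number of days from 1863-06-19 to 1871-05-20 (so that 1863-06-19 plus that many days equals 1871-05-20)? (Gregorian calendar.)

2892

Jun 19, 1863 → Jun 19, 1864: 366 days (Feb 29, 1864 is in that span).
Jun 19, 1864 → Jun 19, 1865: 365 days.
Jun 19, 1865 → Jun 19, 1866: 365 days.
Jun 19, 1866 → Jun 19, 1867: 365 days.
Jun 19, 1867 → Jun 19, 1868: 366 days (Feb 29, 1868 is in that span).
Jun 19, 1868 → Jun 19, 1869: 365 days.
Jun 19, 1869 → Jun 19, 1870: 365 days.
Jun 19, 1870 → Jul 19, 1870: 30 days (June has 30).
Jul 19, 1870 → Aug 19, 1870: 31 days (July has 31).
Aug 19, 1870 → Sep 19, 1870: 31 days (August has 31).
Sep 19, 1870 → Oct 19, 1870: 30 days (September has 30).
Oct 19, 1870 → Nov 19, 1870: 31 days (October has 31).
Nov 19, 1870 → Dec 19, 1870: 30 days (November has 30).
Dec 19, 1870 → Jan 19, 1871: 31 days (December has 31).
Jan 19, 1871 → Feb 19, 1871: 31 days (January has 31).
Feb 19, 1871 → Mar 19, 1871: 28 days (February has 28).
Mar 19, 1871 → Apr 19, 1871: 31 days (March has 31).
Apr 19, 1871 → May 19, 1871: 30 days (April has 30).
May 19, 1871 → May 20, 1871: 1 days.
Total: 2892 days.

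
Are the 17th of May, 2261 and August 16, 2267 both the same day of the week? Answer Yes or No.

From May 17, 2261 to Aug 16, 2267 is 2282 days.
2282 mod 7 = 0, so they are the same weekday.
(May 17, 2261 is a Friday; Aug 16, 2267 is a Friday.)

Yes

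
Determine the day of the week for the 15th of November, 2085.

Doomsday rule: the anchor day for the 2000s is Tuesday. For year 85: 85÷12 = 7 r 1, and 1÷4 = 0, so 7+1+0 = 8.
Tuesday + 8 ≡ Wednesday — that's 2085's doomsday.
In November the doomsday date is Nov 7.
Nov 15 is 8 days after Nov 7; 8 mod 7 = 1, so Wednesday + 1 = Thursday.

Thursday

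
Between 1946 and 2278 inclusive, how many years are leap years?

Multiples of 4 in [1946,2278]: 83.
Of those, multiples of 100: 3 (not leap unless ÷400).
Multiples of 400: 1.
Leap years = 83 − 3 + 1 = 81.

81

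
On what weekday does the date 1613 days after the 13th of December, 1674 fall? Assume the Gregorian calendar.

Sunday

First find the weekday of Dec 13, 1674. Doomsday rule: the anchor day for the 1600s is Tuesday. For year 74: 74÷12 = 6 r 2, and 2÷4 = 0, so 6+2+0 = 8.
Tuesday + 8 ≡ Wednesday — that's 1674's doomsday.
In December the doomsday date is Dec 12.
Dec 13 is 1 day after Dec 12; 1 mod 7 = 1, so Wednesday + 1 = Thursday.
1613 mod 7 = 3, so 1613 days after a Thursday is Thursday + 3 = Sunday.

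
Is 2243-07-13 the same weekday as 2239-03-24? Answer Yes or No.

From Mar 24, 2239 to Jul 13, 2243 is 1572 days.
1572 mod 7 = 4, so they are different weekdays.
(Mar 24, 2239 is a Sunday; Jul 13, 2243 is a Thursday.)

No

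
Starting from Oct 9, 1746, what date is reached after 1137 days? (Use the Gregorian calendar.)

+365 (one year) → Oct 9, 1747 (772 left).
+366 (one year; includes Feb 29, 1748) → Oct 9, 1748 (406 left).
+365 (one year) → Oct 9, 1749 (41 left).
Oct has 31 days: +23 → Nov 1, 1749 (18 left).
+18 → Nov 19, 1749.

November 19, 1749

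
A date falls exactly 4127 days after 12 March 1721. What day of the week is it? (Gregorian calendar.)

First find the weekday of Mar 12, 1721. Doomsday rule: the anchor day for the 1700s is Sunday. For year 21: 21÷12 = 1 r 9, and 9÷4 = 2, so 1+9+2 = 12.
Sunday + 12 ≡ Friday — that's 1721's doomsday.
In March the doomsday date is Mar 14.
Mar 12 is 2 days before Mar 14; 2 mod 7 = 2, so Friday − 2 = Wednesday.
4127 mod 7 = 4, so 4127 days after a Wednesday is Wednesday + 4 = Sunday.

Sunday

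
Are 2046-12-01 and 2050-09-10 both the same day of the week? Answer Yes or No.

From Dec 1, 2046 to Sep 10, 2050 is 1379 days.
1379 mod 7 = 0, so they are the same weekday.
(Dec 1, 2046 is a Saturday; Sep 10, 2050 is a Saturday.)

Yes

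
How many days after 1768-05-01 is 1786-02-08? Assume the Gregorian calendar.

6492

May 1, 1768 → May 1, 1769: 365 days.
May 1, 1769 → May 1, 1770: 365 days.
May 1, 1770 → May 1, 1771: 365 days.
May 1, 1771 → May 1, 1772: 366 days (Feb 29, 1772 is in that span).
May 1, 1772 → May 1, 1773: 365 days.
May 1, 1773 → May 1, 1774: 365 days.
May 1, 1774 → May 1, 1775: 365 days.
May 1, 1775 → May 1, 1776: 366 days (Feb 29, 1776 is in that span).
May 1, 1776 → May 1, 1777: 365 days.
May 1, 1777 → May 1, 1778: 365 days.
May 1, 1778 → May 1, 1779: 365 days.
May 1, 1779 → May 1, 1780: 366 days (Feb 29, 1780 is in that span).
May 1, 1780 → May 1, 1781: 365 days.
May 1, 1781 → May 1, 1782: 365 days.
May 1, 1782 → May 1, 1783: 365 days.
May 1, 1783 → May 1, 1784: 366 days (Feb 29, 1784 is in that span).
May 1, 1784 → May 1, 1785: 365 days.
May 1, 1785 → Jun 1, 1785: 31 days (May has 31).
Jun 1, 1785 → Jul 1, 1785: 30 days (June has 30).
Jul 1, 1785 → Aug 1, 1785: 31 days (July has 31).
Aug 1, 1785 → Sep 1, 1785: 31 days (August has 31).
Sep 1, 1785 → Oct 1, 1785: 30 days (September has 30).
Oct 1, 1785 → Nov 1, 1785: 31 days (October has 31).
Nov 1, 1785 → Dec 1, 1785: 30 days (November has 30).
Dec 1, 1785 → Jan 1, 1786: 31 days (December has 31).
Jan 1, 1786 → Feb 1, 1786: 31 days (January has 31).
Feb 1, 1786 → Feb 8, 1786: 7 days.
Total: 6492 days.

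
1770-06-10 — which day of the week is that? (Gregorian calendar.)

Doomsday rule: the anchor day for the 1700s is Sunday. For year 70: 70÷12 = 5 r 10, and 10÷4 = 2, so 5+10+2 = 17.
Sunday + 17 ≡ Wednesday — that's 1770's doomsday.
In June the doomsday date is Jun 6.
Jun 10 is 4 days after Jun 6; 4 mod 7 = 4, so Wednesday + 4 = Sunday.

Sunday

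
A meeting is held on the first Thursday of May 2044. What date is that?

May 1, 2044 is a Sunday.
The first Thursday is therefore May 5 (4 days later).

May 5, 2044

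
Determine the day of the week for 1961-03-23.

Doomsday rule: the anchor day for the 1900s is Wednesday. For year 61: 61÷12 = 5 r 1, and 1÷4 = 0, so 5+1+0 = 6.
Wednesday + 6 ≡ Tuesday — that's 1961's doomsday.
In March the doomsday date is Mar 14.
Mar 23 is 9 days after Mar 14; 9 mod 7 = 2, so Tuesday + 2 = Thursday.

Thursday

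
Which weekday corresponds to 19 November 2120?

Tuesday

January 1, 2120 is a Monday.
Jan 1, 2120 → Feb 1, 2120: 31 days (January has 31).
Feb 1, 2120 → Mar 1, 2120: 29 days (February has 29).
Mar 1, 2120 → Apr 1, 2120: 31 days (March has 31).
Apr 1, 2120 → May 1, 2120: 30 days (April has 30).
May 1, 2120 → Jun 1, 2120: 31 days (May has 31).
Jun 1, 2120 → Jul 1, 2120: 30 days (June has 30).
Jul 1, 2120 → Aug 1, 2120: 31 days (July has 31).
Aug 1, 2120 → Sep 1, 2120: 31 days (August has 31).
Sep 1, 2120 → Oct 1, 2120: 30 days (September has 30).
Oct 1, 2120 → Nov 1, 2120: 31 days (October has 31).
Nov 1, 2120 → Nov 19, 2120: 18 days.
Total: 323 days.
323 mod 7 = 1, so Monday + 1 = Tuesday.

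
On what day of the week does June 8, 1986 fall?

Sunday

Doomsday rule: the anchor day for the 1900s is Wednesday. For year 86: 86÷12 = 7 r 2, and 2÷4 = 0, so 7+2+0 = 9.
Wednesday + 9 ≡ Friday — that's 1986's doomsday.
In June the doomsday date is Jun 6.
Jun 8 is 2 days after Jun 6; 2 mod 7 = 2, so Friday + 2 = Sunday.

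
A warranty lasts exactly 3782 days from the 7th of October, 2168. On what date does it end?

+365 (one year) → Oct 7, 2169 (3417 left).
+365 (one year) → Oct 7, 2170 (3052 left).
+365 (one year) → Oct 7, 2171 (2687 left).
+366 (one year; includes Feb 29, 2172) → Oct 7, 2172 (2321 left).
+365 (one year) → Oct 7, 2173 (1956 left).
+365 (one year) → Oct 7, 2174 (1591 left).
+365 (one year) → Oct 7, 2175 (1226 left).
+366 (one year; includes Feb 29, 2176) → Oct 7, 2176 (860 left).
+365 (one year) → Oct 7, 2177 (495 left).
+365 (one year) → Oct 7, 2178 (130 left).
Oct has 31 days: +25 → Nov 1, 2178 (105 left).
Nov has 30 days: +30 → Dec 1, 2178 (75 left).
Dec has 31 days: +31 → Jan 1, 2179 (44 left).
Jan has 31 days: +31 → Feb 1, 2179 (13 left).
+13 → Feb 14, 2179.

February 14, 2179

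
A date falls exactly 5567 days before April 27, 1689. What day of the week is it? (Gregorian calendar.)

First find the weekday of Apr 27, 1689. Doomsday rule: the anchor day for the 1600s is Tuesday. For year 89: 89÷12 = 7 r 5, and 5÷4 = 1, so 7+5+1 = 13.
Tuesday + 13 ≡ Monday — that's 1689's doomsday.
In April the doomsday date is Apr 4.
Apr 27 is 23 days after Apr 4; 23 mod 7 = 2, so Monday + 2 = Wednesday.
5567 mod 7 = 2, so 5567 days before a Wednesday is Wednesday − 2 = Monday.

Monday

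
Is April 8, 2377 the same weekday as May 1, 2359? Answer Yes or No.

Yes

From May 1, 2359 to Apr 8, 2377 is 6552 days.
6552 mod 7 = 0, so they are the same weekday.
(May 1, 2359 is a Friday; Apr 8, 2377 is a Friday.)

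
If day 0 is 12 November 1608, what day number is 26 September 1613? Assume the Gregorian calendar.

1779

Nov 12, 1608 → Nov 12, 1609: 365 days.
Nov 12, 1609 → Nov 12, 1610: 365 days.
Nov 12, 1610 → Nov 12, 1611: 365 days.
Nov 12, 1611 → Nov 12, 1612: 366 days (Feb 29, 1612 is in that span).
Nov 12, 1612 → Dec 12, 1612: 30 days (November has 30).
Dec 12, 1612 → Jan 12, 1613: 31 days (December has 31).
Jan 12, 1613 → Feb 12, 1613: 31 days (January has 31).
Feb 12, 1613 → Mar 12, 1613: 28 days (February has 28).
Mar 12, 1613 → Apr 12, 1613: 31 days (March has 31).
Apr 12, 1613 → May 12, 1613: 30 days (April has 30).
May 12, 1613 → Jun 12, 1613: 31 days (May has 31).
Jun 12, 1613 → Jul 12, 1613: 30 days (June has 30).
Jul 12, 1613 → Aug 12, 1613: 31 days (July has 31).
Aug 12, 1613 → Sep 12, 1613: 31 days (August has 31).
Sep 12, 1613 → Sep 26, 1613: 14 days.
Total: 1779 days.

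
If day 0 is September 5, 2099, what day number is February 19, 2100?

Sep 5, 2099 → Oct 5, 2099: 30 days (September has 30).
Oct 5, 2099 → Nov 5, 2099: 31 days (October has 31).
Nov 5, 2099 → Dec 5, 2099: 30 days (November has 30).
Dec 5, 2099 → Jan 5, 2100: 31 days (December has 31).
Jan 5, 2100 → Feb 5, 2100: 31 days (January has 31).
Feb 5, 2100 → Feb 19, 2100: 14 days.
Total: 167 days.

167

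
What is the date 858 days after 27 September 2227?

February 1, 2230

+366 (one year; includes Feb 29, 2228) → Sep 27, 2228 (492 left).
+365 (one year) → Sep 27, 2229 (127 left).
Sep has 30 days: +4 → Oct 1, 2229 (123 left).
Oct has 31 days: +31 → Nov 1, 2229 (92 left).
Nov has 30 days: +30 → Dec 1, 2229 (62 left).
Dec has 31 days: +31 → Jan 1, 2230 (31 left).
Jan has 31 days: +31 → Feb 1, 2230 (0 left).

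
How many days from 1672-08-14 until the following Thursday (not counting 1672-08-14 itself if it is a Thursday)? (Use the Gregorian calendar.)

Aug 14, 1672 is a Sunday.
From Sunday to the next Thursday is 4 days.

4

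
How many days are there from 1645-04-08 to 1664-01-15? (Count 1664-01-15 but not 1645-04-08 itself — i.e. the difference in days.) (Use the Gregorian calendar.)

6856

Apr 8, 1645 → Apr 8, 1646: 365 days.
Apr 8, 1646 → Apr 8, 1647: 365 days.
Apr 8, 1647 → Apr 8, 1648: 366 days (Feb 29, 1648 is in that span).
Apr 8, 1648 → Apr 8, 1649: 365 days.
Apr 8, 1649 → Apr 8, 1650: 365 days.
Apr 8, 1650 → Apr 8, 1651: 365 days.
Apr 8, 1651 → Apr 8, 1652: 366 days (Feb 29, 1652 is in that span).
Apr 8, 1652 → Apr 8, 1653: 365 days.
Apr 8, 1653 → Apr 8, 1654: 365 days.
Apr 8, 1654 → Apr 8, 1655: 365 days.
Apr 8, 1655 → Apr 8, 1656: 366 days (Feb 29, 1656 is in that span).
Apr 8, 1656 → Apr 8, 1657: 365 days.
Apr 8, 1657 → Apr 8, 1658: 365 days.
Apr 8, 1658 → Apr 8, 1659: 365 days.
Apr 8, 1659 → Apr 8, 1660: 366 days (Feb 29, 1660 is in that span).
Apr 8, 1660 → Apr 8, 1661: 365 days.
Apr 8, 1661 → Apr 8, 1662: 365 days.
Apr 8, 1662 → Apr 8, 1663: 365 days.
Apr 8, 1663 → May 8, 1663: 30 days (April has 30).
May 8, 1663 → Jun 8, 1663: 31 days (May has 31).
Jun 8, 1663 → Jul 8, 1663: 30 days (June has 30).
Jul 8, 1663 → Aug 8, 1663: 31 days (July has 31).
Aug 8, 1663 → Sep 8, 1663: 31 days (August has 31).
Sep 8, 1663 → Oct 8, 1663: 30 days (September has 30).
Oct 8, 1663 → Nov 8, 1663: 31 days (October has 31).
Nov 8, 1663 → Dec 8, 1663: 30 days (November has 30).
Dec 8, 1663 → Jan 8, 1664: 31 days (December has 31).
Jan 8, 1664 → Jan 15, 1664: 7 days.
Total: 6856 days.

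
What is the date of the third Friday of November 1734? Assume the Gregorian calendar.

November 19, 1734

November 1, 1734 is a Monday.
The first Friday is therefore November 5 (4 days later).
The third Friday is 5 + 2×7 = November 19.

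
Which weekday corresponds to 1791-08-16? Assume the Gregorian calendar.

Tuesday

Doomsday rule: the anchor day for the 1700s is Sunday. For year 91: 91÷12 = 7 r 7, and 7÷4 = 1, so 7+7+1 = 15.
Sunday + 15 ≡ Monday — that's 1791's doomsday.
In August the doomsday date is Aug 8.
Aug 16 is 8 days after Aug 8; 8 mod 7 = 1, so Monday + 1 = Tuesday.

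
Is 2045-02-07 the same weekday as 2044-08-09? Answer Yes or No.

Yes

From Aug 9, 2044 to Feb 7, 2045 is 182 days.
182 mod 7 = 0, so they are the same weekday.
(Aug 9, 2044 is a Tuesday; Feb 7, 2045 is a Tuesday.)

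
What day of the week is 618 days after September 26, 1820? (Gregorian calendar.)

First find the weekday of Sep 26, 1820. Doomsday rule: the anchor day for the 1800s is Friday. For year 20: 20÷12 = 1 r 8, and 8÷4 = 2, so 1+8+2 = 11.
Friday + 11 ≡ Tuesday — that's 1820's doomsday.
In September the doomsday date is Sep 5.
Sep 26 is 21 days after Sep 5; 21 mod 7 = 0, so Tuesday + 0 = Tuesday.
618 mod 7 = 2, so 618 days after a Tuesday is Tuesday + 2 = Thursday.

Thursday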